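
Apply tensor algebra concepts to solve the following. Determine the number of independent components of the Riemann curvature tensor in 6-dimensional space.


The Riemann tensor in d dimensions has d^2(d^2 - 1)/12 independent components.
d = 6, so d^2 = 36
d^2 - 1 = 35
d^2(d^2 - 1) = 36 * 35 = 1260
Divide by 12: 1260 / 12 = 105

105


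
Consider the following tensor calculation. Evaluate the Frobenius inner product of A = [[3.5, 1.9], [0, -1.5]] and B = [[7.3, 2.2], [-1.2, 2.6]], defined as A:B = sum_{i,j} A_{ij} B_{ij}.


A:B = sum over all i,j of A_{ij} * B_{ij}.
Row 1: 3.5*7.3=25.55, 1.9*2.2=4.18 => row sum = 29.73
Row 2: 0*-1.2=0, -1.5*2.6=-3.9 => row sum = -3.9
Total = 29.73 + -3.9 = 25.83

25.83


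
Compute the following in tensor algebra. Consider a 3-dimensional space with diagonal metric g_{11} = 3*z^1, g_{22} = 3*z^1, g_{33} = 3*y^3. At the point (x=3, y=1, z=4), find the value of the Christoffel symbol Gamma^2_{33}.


For a diagonal metric, Gamma^k_{ij} = (1/2) g^{kk} (dg_{ik}/dx_j + dg_{jk}/dx_i - dg_{ij}/dx_k).
The metric is diagonal, so g_{ab} = 0 for a != b.
At the given point: g_{11} = 12, g_{22} = 12, g_{33} = 3
g^{22} = 1/12
dg_{32}/dx_3 = 0 (off-diagonal)
dg_{32}/dx_3 = 0 (off-diagonal)
dg_{33}/dx_2 = dg_{33}/dx_2 = 9
Numerator = 0 + 0 - 9 = -9
Gamma^2_{33} = -9 / (2 * 12) = -3/8

-3/8


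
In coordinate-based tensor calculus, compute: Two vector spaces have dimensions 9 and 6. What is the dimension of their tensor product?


The dimension of a tensor product is the product of dimensions.
dim(V) = 9, dim(W) = 6
dim(V (x) W) = 9 * 6 = 54

54


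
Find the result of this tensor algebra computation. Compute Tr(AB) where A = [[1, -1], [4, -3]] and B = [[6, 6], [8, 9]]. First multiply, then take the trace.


Tr(AB) = sum_i (AB)_{ii} where (AB)_{ii} = sum_k A_{ik} B_{ki}.
(AB)_{11} = 1*6 + -1*8 = -2
(AB)_{22} = 4*6 + -3*9 = -3
Tr(AB) = -2 + -3 = -5

-5


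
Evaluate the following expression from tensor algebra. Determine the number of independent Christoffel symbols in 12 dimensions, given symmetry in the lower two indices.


Christoffel symbols Gamma^k_{ij} are symmetric in i,j, so there are d * d(d+1)/2 independent symbols.
d = 12
d(d+1)/2 = 12 * 13 / 2 = 78
Total = 12 * 78 = 936

936


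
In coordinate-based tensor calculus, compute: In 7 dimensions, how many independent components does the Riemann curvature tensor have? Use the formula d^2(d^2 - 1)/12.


The Riemann tensor in d dimensions has d^2(d^2 - 1)/12 independent components.
d = 7, so d^2 = 49
d^2 - 1 = 48
d^2(d^2 - 1) = 49 * 48 = 2352
Divide by 12: 2352 / 12 = 196

196


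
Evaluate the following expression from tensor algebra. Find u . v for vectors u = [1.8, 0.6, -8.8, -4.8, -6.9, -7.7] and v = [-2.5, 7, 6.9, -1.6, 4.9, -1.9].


The inner product u . v = sum of u_i * v_i.
Term-by-term: 1.8 * -2.5, 0.6 * 7, -8.8 * 6.9, -4.8 * -1.6, -6.9 * 4.9, -7.7 * -1.9
Products: -4.5, 4.2, -60.72, 7.68, -33.81, 14.63
Sum = -4.5 + 4.2 + -60.72 + 7.68 + -33.81 + 14.63 = -72.52

-72.52


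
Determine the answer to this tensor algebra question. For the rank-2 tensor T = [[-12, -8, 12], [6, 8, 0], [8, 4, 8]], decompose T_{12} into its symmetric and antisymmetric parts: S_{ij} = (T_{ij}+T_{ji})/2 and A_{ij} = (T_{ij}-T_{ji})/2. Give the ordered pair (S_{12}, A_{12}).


T_{12} = -8
T_{21} = 6
S_{12} = (-8 + 6)/2 = -2/2 = -1
A_{12} = (-8 - 6)/2 = -14/2 = -7
Check: S + A = -1 + -7 = -8 = T_{12}.

(-1, -7)


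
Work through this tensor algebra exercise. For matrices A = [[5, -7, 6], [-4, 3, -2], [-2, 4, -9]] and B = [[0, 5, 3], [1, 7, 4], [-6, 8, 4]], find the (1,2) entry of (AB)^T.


(AB)^T_{ij} = (AB)_{ji} = sum_k A_{jk} B_{ki}.
For i=1, j=2 we need (AB)_{21}:
A_{21} * B_{11} = -4 * 0 = 0
A_{22} * B_{21} = 3 * 1 = 3
A_{23} * B_{31} = -2 * -6 = 12
Sum = 0 + 3 + 12 = 15

15


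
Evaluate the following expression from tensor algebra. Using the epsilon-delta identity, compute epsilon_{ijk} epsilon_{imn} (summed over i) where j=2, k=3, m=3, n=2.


Using the identity: epsilon_{ijk} epsilon_{imn} = delta_{jm} delta_{kn} - delta_{jn} delta_{km}.
delta_{23} = 0
delta_{32} = 0
delta_{22} = 1
delta_{33} = 1
Result = 0 * 0 - 1 * 1 = 0 - 1 = -1

-1


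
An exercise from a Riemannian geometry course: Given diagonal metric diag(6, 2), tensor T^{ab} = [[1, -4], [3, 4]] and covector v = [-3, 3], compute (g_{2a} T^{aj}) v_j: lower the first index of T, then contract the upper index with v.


Step 1: lower the first index. For a diagonal metric, g_{ia} T^{aj} = g_{ii} T^{ij} (no sum on i).
g_{22} = 2
S_2{}^1 = 2 * T^{21} = 2 * 3 = 6
S_2{}^2 = 2 * T^{22} = 2 * 4 = 8
Step 2: contract S_2{}^j with v_j.
S_2{}^1 * v_1 = 6 * -3 = -18
S_2{}^2 * v_2 = 8 * 3 = 24
Result = -18 + 24 = 6

6


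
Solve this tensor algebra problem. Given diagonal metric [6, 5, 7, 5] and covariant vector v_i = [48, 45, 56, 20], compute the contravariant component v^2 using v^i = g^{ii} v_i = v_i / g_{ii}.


To raise an index with a diagonal metric: v^i = v_i / g_{ii}.
For index 2: v_2 = 45, g_{22} = 5
v^2 = 45 / 5 = 9

9


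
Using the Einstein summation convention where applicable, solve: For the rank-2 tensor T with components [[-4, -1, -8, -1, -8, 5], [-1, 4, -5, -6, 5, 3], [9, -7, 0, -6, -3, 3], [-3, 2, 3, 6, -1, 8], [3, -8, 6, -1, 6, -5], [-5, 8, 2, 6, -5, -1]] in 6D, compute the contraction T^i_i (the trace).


The contraction (trace) of a rank-2 tensor is the sum of its diagonal elements.
Diagonal entries: A[1,1] = -4, A[2,2] = 4, A[3,3] = 0, A[4,4] = 6, A[5,5] = 6, A[6,6] = -1
Tr(A) = -4 + 4 + 0 + 6 + 6 + -1 = 11

11


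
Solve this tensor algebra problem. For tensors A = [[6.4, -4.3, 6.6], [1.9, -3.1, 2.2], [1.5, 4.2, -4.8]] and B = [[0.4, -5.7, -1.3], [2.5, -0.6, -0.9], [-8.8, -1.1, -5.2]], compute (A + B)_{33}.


Tensor addition is component-wise: (A + B)_{ij} = A_{ij} + B_{ij}.
A_{33} = -4.8
B_{33} = -5.2
(A + B)_{33} = -4.8 + -5.2 = -10

-10


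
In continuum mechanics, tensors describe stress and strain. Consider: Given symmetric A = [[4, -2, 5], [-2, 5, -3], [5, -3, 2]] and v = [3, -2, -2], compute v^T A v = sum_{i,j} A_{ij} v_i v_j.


First compute Av:
(Av)_1 = 4*3 + -2*-2 + 5*-2 = 6
(Av)_2 = -2*3 + 5*-2 + -3*-2 = -10
(Av)_3 = 5*3 + -3*-2 + 2*-2 = 17
Av = [6, -10, 17]
Then v^T (Av) = 3*6 + -2*-10 + -2*17
= 18 + 20 + -34 = 4

4


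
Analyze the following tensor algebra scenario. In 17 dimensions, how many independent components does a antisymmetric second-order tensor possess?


A antisymmetric rank-2 tensor in d dimensions has d(d-1)/2 independent components.
d = 17
d(d-1)/2 = 17 * 16 / 2 = 272 / 2 = 136

136


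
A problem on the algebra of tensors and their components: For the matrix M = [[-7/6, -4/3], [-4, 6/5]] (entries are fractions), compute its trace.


The trace is the sum of diagonal entries.
Diagonal: M[1,1] = -7/6, M[2,2] = 6/5
Tr(M) = -7/6 + 6/5
Computing step by step:
After adding M[1,1]: -7/6
After adding M[2,2]: 1/30
Tr(M) = 1/30

1/30


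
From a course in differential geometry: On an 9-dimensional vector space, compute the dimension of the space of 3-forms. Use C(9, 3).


The dimension of the space of p-forms on an n-dimensional space is C(n, p).
n = 9, p = 3
C(9, 3) = 9! / (3! * 6!) = 84

84


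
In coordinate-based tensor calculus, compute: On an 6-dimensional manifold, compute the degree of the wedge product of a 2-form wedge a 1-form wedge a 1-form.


The degree of a wedge product is the sum of the degrees of the individual forms.
Degrees: 2, 1, 1
Total degree = 2 + 1 + 1 = 4

4


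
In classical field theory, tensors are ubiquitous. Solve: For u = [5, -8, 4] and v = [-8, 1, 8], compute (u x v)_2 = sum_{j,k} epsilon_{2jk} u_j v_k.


(u x v)_2 = sum_{j,k} epsilon_{2jk} u_j v_k. Only permutations of (1,2,3) contribute; the two non-zero terms are:
eps_{213} u_1 v_3 = -1 * 5 * 8 = -40
eps_{231} u_3 v_1 = 1 * 4 * -8 = -32
(u x v)_2 = -72

-72


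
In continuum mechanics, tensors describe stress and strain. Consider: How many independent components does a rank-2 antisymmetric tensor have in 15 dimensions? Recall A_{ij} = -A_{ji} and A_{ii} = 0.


An antisymmetric rank-2 tensor satisfies A_{ij} = -A_{ji}, so diagonal entries are zero.
The independent components are the upper-triangular entries: C(n, 2) = n(n-1)/2.
n = 15
C(15, 2) = 15 * 14 / 2 = 210 / 2 = 105

105


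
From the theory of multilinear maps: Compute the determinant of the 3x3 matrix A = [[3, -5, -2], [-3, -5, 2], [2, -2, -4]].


Expanding along the first row, det(A) = a11*M_11 - a12*M_12 + a13*M_13, where M_1j is the (1,j) minor.
Minor M_11 = -5*-4 - 2*-2 = 24
Minor M_12 = -3*-4 - 2*2 = 8
Minor M_13 = -3*-2 - -5*2 = 16
det = 3*(24) - -5*(8) + -2*(16)
    = 72 - -40 + -32
    = 80

80


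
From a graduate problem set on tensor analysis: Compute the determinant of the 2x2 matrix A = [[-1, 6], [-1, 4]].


For a 2x2 matrix [[a, b], [c, d]], det = a*d - b*c.
a = -1, b = 6, c = -1, d = 4
a*d = -1 * 4 = -4
b*c = 6 * -1 = -6
det = -4 - -6 = 2

2


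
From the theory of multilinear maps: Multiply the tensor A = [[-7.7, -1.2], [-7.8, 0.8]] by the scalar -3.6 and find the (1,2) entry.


Scalar multiplication: (cA)_{ij} = c * A_{ij}.
c = -3.6
A_{12} = -1.2
(cA)_{12} = -3.6 * -1.2 = 4.32

4.32


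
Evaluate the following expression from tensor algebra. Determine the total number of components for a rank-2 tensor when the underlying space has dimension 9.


The number of components of a rank-r tensor in d dimensions is d^r.
Here d = 9 and r = 2.
9^2 = 81

81


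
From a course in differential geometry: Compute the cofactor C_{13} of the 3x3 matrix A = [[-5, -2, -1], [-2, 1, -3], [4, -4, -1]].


To find cofactor C_{13}, delete row 1 and column 3.
The resulting 2x2 submatrix is: [[-2, 1], [4, -4]]
Minor M_{13} = -2*-4 - 1*4
  = 8 - 4 = 4
Sign = (-1)^(1+3) = (-1)^4 = 1
Cofactor C_{13} = 1 * 4 = 4

4


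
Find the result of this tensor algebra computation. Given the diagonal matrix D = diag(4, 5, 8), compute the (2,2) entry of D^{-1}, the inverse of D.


For a diagonal matrix, the inverse has entries (D^{-1})_{ii} = 1/d_{ii}.
The diagonal entries are: d_{11} = 4, d_{22} = 5, d_{33} = 8
We need (D^{-1})_{22} = 1/d_{22} = 1/5 = 1/5

1/5


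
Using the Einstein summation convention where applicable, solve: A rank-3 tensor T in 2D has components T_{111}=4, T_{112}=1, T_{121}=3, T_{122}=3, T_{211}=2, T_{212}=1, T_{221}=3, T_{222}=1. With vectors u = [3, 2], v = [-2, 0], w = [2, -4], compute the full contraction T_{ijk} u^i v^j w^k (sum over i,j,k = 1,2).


S = sum over i,j,k of T_{ijk} u_i v_j w_k. Expanding all 8 terms:
T_{111}*u_1*v_1*w_1 = 4*3*-2*2 = -48  (running total: -48)
T_{112}*u_1*v_1*w_2 = 1*3*-2*-4 = 24  (running total: -24)
T_{121}*u_1*v_2*w_1 = 3*3*0*2 = 0  (running total: -24)
T_{122}*u_1*v_2*w_2 = 3*3*0*-4 = 0  (running total: -24)
T_{211}*u_2*v_1*w_1 = 2*2*-2*2 = -16  (running total: -40)
T_{212}*u_2*v_1*w_2 = 1*2*-2*-4 = 16  (running total: -24)
T_{221}*u_2*v_2*w_1 = 3*2*0*2 = 0  (running total: -24)
T_{222}*u_2*v_2*w_2 = 1*2*0*-4 = 0  (running total: -24)
S = -24

-24


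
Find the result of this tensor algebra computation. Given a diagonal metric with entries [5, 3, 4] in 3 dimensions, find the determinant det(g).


For a diagonal metric, the determinant is the product of diagonal entries.
Diagonal entries: 5, 3, 4
det(g) = 5 * 3 * 4 = 60

60


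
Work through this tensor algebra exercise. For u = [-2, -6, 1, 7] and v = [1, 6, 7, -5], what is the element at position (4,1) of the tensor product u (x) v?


The outer product entry T_{ij} = u_i * v_j.
We need i=4, j=1.
u_4 = 7, v_1 = 1
T_{4,1} = 7 * 1 = 7

7


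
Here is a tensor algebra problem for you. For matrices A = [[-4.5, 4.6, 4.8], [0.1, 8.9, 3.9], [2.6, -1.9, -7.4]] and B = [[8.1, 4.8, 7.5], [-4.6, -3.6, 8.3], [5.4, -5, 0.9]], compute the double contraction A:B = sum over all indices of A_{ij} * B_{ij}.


A:B = sum over all i,j of A_{ij} * B_{ij}.
Row 1: -4.5*8.1=-36.45, 4.6*4.8=22.08, 4.8*7.5=36 => row sum = 21.63
Row 2: 0.1*-4.6=-0.46, 8.9*-3.6=-32.04, 3.9*8.3=32.37 => row sum = -0.13
Row 3: 2.6*5.4=14.04, -1.9*-5=9.5, -7.4*0.9=-6.66 => row sum = 16.88
Total = 21.63 + -0.13 + 16.88 = 38.38

38.38


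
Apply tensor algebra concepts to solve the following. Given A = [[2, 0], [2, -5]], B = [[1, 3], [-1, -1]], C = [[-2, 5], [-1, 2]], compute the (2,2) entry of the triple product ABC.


(ABC)_{22} = sum_m (AB)_{2m} C_{m2}. First compute row 2 of AB.
(AB)_{21} = 2*1 + -5*-1 = 7
(AB)_{22} = 2*3 + -5*-1 = 11
Now contract with column 2 of C:
(AB)_{21} * C_{12} = 7 * 5 = 35
(AB)_{22} * C_{22} = 11 * 2 = 22
(ABC)_{22} = 35 + 22 = 57

57


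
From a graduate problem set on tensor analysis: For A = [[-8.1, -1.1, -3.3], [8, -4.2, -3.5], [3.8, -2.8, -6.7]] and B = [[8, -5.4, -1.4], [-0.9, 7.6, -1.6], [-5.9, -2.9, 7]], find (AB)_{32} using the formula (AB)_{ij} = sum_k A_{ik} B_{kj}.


(AB)_{ij} = sum_k A_{ik} B_{kj}.
For i=3, j=2:
A_{31} * B_{12} = 3.8 * -5.4 = -20.52
A_{32} * B_{22} = -2.8 * 7.6 = -21.28
A_{33} * B_{32} = -6.7 * -2.9 = 19.43
Sum = -20.52 + -21.28 + 19.43 = -22.37

-22.37


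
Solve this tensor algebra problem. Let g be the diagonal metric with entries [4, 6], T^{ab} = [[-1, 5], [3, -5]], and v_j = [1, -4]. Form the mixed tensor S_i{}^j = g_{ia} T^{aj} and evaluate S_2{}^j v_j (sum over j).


Step 1: lower the first index. For a diagonal metric, g_{ia} T^{aj} = g_{ii} T^{ij} (no sum on i).
g_{22} = 6
S_2{}^1 = 6 * T^{21} = 6 * 3 = 18
S_2{}^2 = 6 * T^{22} = 6 * -5 = -30
Step 2: contract S_2{}^j with v_j.
S_2{}^1 * v_1 = 18 * 1 = 18
S_2{}^2 * v_2 = -30 * -4 = 120
Result = 18 + 120 = 138

138


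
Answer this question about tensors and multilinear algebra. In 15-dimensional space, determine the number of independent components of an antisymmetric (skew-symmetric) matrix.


An antisymmetric rank-2 tensor satisfies A_{ij} = -A_{ji}, so diagonal entries are zero.
The independent components are the upper-triangular entries: C(n, 2) = n(n-1)/2.
n = 15
C(15, 2) = 15 * 14 / 2 = 210 / 2 = 105

105


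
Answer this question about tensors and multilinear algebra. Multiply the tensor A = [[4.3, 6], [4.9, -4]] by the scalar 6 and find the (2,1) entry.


Scalar multiplication: (cA)_{ij} = c * A_{ij}.
c = 6
A_{21} = 4.9
(cA)_{21} = 6 * 4.9 = 29.4

29.4


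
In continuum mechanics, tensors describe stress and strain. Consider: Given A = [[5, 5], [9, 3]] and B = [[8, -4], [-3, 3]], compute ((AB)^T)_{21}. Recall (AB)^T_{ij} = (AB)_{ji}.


(AB)^T_{ij} = (AB)_{ji} = sum_k A_{jk} B_{ki}.
For i=2, j=1 we need (AB)_{12}:
A_{11} * B_{12} = 5 * -4 = -20
A_{12} * B_{22} = 5 * 3 = 15
Sum = -20 + 15 = -5

-5


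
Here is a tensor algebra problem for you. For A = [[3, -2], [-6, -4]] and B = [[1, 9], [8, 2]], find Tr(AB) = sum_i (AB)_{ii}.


Tr(AB) = sum_i (AB)_{ii} where (AB)_{ii} = sum_k A_{ik} B_{ki}.
(AB)_{11} = 3*1 + -2*8 = -13
(AB)_{22} = -6*9 + -4*2 = -62
Tr(AB) = -13 + -62 = -75

-75


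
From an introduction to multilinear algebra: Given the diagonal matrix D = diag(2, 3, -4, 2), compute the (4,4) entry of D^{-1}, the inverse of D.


For a diagonal matrix, the inverse has entries (D^{-1})_{ii} = 1/d_{ii}.
The diagonal entries are: d_{11} = 2, d_{22} = 3, d_{33} = -4, d_{44} = 2
We need (D^{-1})_{44} = 1/d_{44} = 1/2 = 1/2

1/2


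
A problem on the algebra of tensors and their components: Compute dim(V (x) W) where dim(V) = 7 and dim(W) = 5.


The dimension of a tensor product is the product of dimensions.
dim(V) = 7, dim(W) = 5
dim(V (x) W) = 7 * 5 = 35

35


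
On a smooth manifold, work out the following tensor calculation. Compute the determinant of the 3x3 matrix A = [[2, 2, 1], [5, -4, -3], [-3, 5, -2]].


Expanding along the first row, det(A) = a11*M_11 - a12*M_12 + a13*M_13, where M_1j is the (1,j) minor.
Minor M_11 = -4*-2 - -3*5 = 23
Minor M_12 = 5*-2 - -3*-3 = -19
Minor M_13 = 5*5 - -4*-3 = 13
det = 2*(23) - 2*(-19) + 1*(13)
    = 46 - -38 + 13
    = 97

97


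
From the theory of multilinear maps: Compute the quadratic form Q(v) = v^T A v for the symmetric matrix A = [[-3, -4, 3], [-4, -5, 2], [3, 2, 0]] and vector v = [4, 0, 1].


First compute Av:
(Av)_1 = -3*4 + -4*0 + 3*1 = -9
(Av)_2 = -4*4 + -5*0 + 2*1 = -14
(Av)_3 = 3*4 + 2*0 + 0*1 = 12
Av = [-9, -14, 12]
Then v^T (Av) = 4*-9 + 0*-14 + 1*12
= -36 + 0 + 12 = -24

-24


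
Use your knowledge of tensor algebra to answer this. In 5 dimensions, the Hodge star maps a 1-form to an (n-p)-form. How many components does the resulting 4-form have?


The Hodge dual of a p-form on an n-dimensional manifold is an (n-p)-form.
n = 5, p = 1, so dual degree = 5 - 1 = 4
The number of components is C(n, n-p) = C(5, 4) = 5

5


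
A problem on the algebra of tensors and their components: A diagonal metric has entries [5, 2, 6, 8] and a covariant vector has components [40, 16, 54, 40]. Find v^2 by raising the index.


To raise an index with a diagonal metric: v^i = v_i / g_{ii}.
For index 2: v_2 = 16, g_{22} = 2
v^2 = 16 / 2 = 8

8


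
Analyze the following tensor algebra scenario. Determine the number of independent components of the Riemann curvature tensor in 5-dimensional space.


The Riemann tensor in d dimensions has d^2(d^2 - 1)/12 independent components.
d = 5, so d^2 = 25
d^2 - 1 = 24
d^2(d^2 - 1) = 25 * 24 = 600
Divide by 12: 600 / 12 = 50

50


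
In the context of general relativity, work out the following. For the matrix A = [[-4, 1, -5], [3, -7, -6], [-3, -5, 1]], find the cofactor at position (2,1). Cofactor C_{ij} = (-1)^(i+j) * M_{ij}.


To find cofactor C_{21}, delete row 2 and column 1.
The resulting 2x2 submatrix is: [[1, -5], [-5, 1]]
Minor M_{21} = 1*1 - -5*-5
  = 1 - 25 = -24
Sign = (-1)^(2+1) = (-1)^3 = -1
Cofactor C_{21} = -1 * -24 = 24

24


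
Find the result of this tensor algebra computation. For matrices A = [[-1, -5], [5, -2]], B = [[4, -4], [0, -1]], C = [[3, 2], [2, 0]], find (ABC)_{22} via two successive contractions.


(ABC)_{22} = sum_m (AB)_{2m} C_{m2}. First compute row 2 of AB.
(AB)_{21} = 5*4 + -2*0 = 20
(AB)_{22} = 5*-4 + -2*-1 = -18
Now contract with column 2 of C:
(AB)_{21} * C_{12} = 20 * 2 = 40
(AB)_{22} * C_{22} = -18 * 0 = 0
(ABC)_{22} = 40 + 0 = 40

40


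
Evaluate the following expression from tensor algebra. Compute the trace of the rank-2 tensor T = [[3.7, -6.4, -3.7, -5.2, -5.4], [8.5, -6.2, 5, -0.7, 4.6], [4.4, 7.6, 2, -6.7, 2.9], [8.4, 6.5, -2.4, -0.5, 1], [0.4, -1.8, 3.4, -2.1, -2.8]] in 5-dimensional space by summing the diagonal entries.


The contraction (trace) of a rank-2 tensor is the sum of its diagonal elements.
Diagonal entries: A[1,1] = 3.7, A[2,2] = -6.2, A[3,3] = 2, A[4,4] = -0.5, A[5,5] = -2.8
Tr(A) = 3.7 + -6.2 + 2 + -0.5 + -2.8 = -3.8

-3.8


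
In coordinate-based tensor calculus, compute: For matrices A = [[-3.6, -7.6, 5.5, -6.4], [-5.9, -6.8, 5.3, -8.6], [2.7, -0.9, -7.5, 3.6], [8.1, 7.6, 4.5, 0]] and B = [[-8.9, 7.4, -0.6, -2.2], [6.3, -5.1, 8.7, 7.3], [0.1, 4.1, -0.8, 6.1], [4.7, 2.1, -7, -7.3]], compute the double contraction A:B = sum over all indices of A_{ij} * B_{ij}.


A:B = sum over all i,j of A_{ij} * B_{ij}.
Row 1: -3.6*-8.9=32.04, -7.6*7.4=-56.24, 5.5*-0.6=-3.3, -6.4*-2.2=14.08 => row sum = -13.42
Row 2: -5.9*6.3=-37.17, -6.8*-5.1=34.68, 5.3*8.7=46.11, -8.6*7.3=-62.78 => row sum = -19.16
Row 3: 2.7*0.1=0.27, -0.9*4.1=-3.69, -7.5*-0.8=6, 3.6*6.1=21.96 => row sum = 24.54
Row 4: 8.1*4.7=38.07, 7.6*2.1=15.96, 4.5*-7=-31.5, 0*-7.3=0 => row sum = 22.53
Total = -13.42 + -19.16 + 24.54 + 22.53 = 14.49

14.49


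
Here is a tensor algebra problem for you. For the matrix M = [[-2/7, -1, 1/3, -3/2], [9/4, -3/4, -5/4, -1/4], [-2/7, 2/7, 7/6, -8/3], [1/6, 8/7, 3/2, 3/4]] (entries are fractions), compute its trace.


The trace is the sum of diagonal entries.
Diagonal: M[1,1] = -2/7, M[2,2] = -3/4, M[3,3] = 7/6, M[4,4] = 3/4
Tr(M) = -2/7 + -3/4 + 7/6 + 3/4
Computing step by step:
After adding M[1,1]: -2/7
After adding M[2,2]: -29/28
After adding M[3,3]: 11/84
After adding M[4,4]: 37/42
Tr(M) = 37/42

37/42


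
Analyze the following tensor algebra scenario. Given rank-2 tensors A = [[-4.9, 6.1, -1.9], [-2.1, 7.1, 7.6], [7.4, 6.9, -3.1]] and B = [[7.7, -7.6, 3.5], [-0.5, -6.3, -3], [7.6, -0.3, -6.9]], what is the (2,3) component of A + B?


Tensor addition is component-wise: (A + B)_{ij} = A_{ij} + B_{ij}.
A_{23} = 7.6
B_{23} = -3
(A + B)_{23} = 7.6 + -3 = 4.6

4.6


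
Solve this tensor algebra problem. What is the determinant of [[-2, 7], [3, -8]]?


For a 2x2 matrix [[a, b], [c, d]], det = a*d - b*c.
a = -2, b = 7, c = 3, d = -8
a*d = -2 * -8 = 16
b*c = 7 * 3 = 21
det = 16 - 21 = -5

-5


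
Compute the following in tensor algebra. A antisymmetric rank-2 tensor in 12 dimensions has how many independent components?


A antisymmetric rank-2 tensor in d dimensions has d(d-1)/2 independent components.
d = 12
d(d-1)/2 = 12 * 11 / 2 = 132 / 2 = 66

66


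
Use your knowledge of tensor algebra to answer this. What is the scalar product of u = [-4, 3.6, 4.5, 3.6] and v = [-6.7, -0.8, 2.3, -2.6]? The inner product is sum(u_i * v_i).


The inner product u . v = sum of u_i * v_i.
Term-by-term: -4 * -6.7, 3.6 * -0.8, 4.5 * 2.3, 3.6 * -2.6
Products: 26.8, -2.88, 10.35, -9.36
Sum = 26.8 + -2.88 + 10.35 + -9.36 = 24.91

24.91


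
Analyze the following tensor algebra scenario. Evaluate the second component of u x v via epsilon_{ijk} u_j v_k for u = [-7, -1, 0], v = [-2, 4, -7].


(u x v)_2 = sum_{j,k} epsilon_{2jk} u_j v_k. Only permutations of (1,2,3) contribute; the two non-zero terms are:
eps_{213} u_1 v_3 = -1 * -7 * -7 = -49
eps_{231} u_3 v_1 = 1 * 0 * -2 = 0
(u x v)_2 = -49

-49


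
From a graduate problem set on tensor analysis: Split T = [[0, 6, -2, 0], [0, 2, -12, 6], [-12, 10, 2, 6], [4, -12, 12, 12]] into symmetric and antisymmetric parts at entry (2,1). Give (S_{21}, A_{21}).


T_{21} = 0
T_{12} = 6
S_{21} = (0 + 6)/2 = 6/2 = 3
A_{21} = (0 - 6)/2 = -6/2 = -3
Check: S + A = 3 + -3 = 0 = T_{21}.

(3, -3)


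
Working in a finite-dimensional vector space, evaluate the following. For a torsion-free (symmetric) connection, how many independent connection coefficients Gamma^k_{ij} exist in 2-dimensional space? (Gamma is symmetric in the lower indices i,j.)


Christoffel symbols Gamma^k_{ij} are symmetric in i,j, so there are d * d(d+1)/2 independent symbols.
d = 2
d(d+1)/2 = 2 * 3 / 2 = 3
Total = 2 * 3 = 6

6


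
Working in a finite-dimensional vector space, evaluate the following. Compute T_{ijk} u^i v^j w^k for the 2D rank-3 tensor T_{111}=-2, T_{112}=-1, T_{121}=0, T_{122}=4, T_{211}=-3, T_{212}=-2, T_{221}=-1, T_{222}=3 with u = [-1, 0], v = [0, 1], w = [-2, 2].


S = sum over i,j,k of T_{ijk} u_i v_j w_k. Expanding all 8 terms:
T_{111}*u_1*v_1*w_1 = -2*-1*0*-2 = 0  (running total: 0)
T_{112}*u_1*v_1*w_2 = -1*-1*0*2 = 0  (running total: 0)
T_{121}*u_1*v_2*w_1 = 0*-1*1*-2 = 0  (running total: 0)
T_{122}*u_1*v_2*w_2 = 4*-1*1*2 = -8  (running total: -8)
T_{211}*u_2*v_1*w_1 = -3*0*0*-2 = 0  (running total: -8)
T_{212}*u_2*v_1*w_2 = -2*0*0*2 = 0  (running total: -8)
T_{221}*u_2*v_2*w_1 = -1*0*1*-2 = 0  (running total: -8)
T_{222}*u_2*v_2*w_2 = 3*0*1*2 = 0  (running total: -8)
S = -8

-8


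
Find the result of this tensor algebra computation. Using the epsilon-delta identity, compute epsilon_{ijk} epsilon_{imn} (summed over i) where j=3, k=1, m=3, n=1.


Using the identity: epsilon_{ijk} epsilon_{imn} = delta_{jm} delta_{kn} - delta_{jn} delta_{km}.
delta_{33} = 1
delta_{11} = 1
delta_{31} = 0
delta_{13} = 0
Result = 1 * 1 - 0 * 0 = 1 - 0 = 1

1


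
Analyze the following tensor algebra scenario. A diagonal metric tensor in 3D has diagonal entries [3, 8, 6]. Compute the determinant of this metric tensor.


For a diagonal metric, the determinant is the product of diagonal entries.
Diagonal entries: 3, 8, 6
det(g) = 3 * 8 * 6 = 144

144


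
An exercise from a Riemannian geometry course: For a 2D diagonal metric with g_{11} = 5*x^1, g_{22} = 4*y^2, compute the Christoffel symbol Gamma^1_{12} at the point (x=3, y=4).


For a diagonal metric, Gamma^k_{ij} = (1/2) g^{kk} (dg_{ik}/dx_j + dg_{jk}/dx_i - dg_{ij}/dx_k).
The metric is diagonal, so g_{ab} = 0 for a != b.
At the given point: g_{11} = 15, g_{22} = 64
g^{11} = 1/15
dg_{11}/dx_2 = dg_{11}/dx_2 = 0
dg_{21}/dx_1 = 0 (off-diagonal)
dg_{12}/dx_1 = 0 (off-diagonal)
Numerator = 0 + 0 - 0 = 0
Gamma^1_{12} = 0 / (2 * 15) = 0

0


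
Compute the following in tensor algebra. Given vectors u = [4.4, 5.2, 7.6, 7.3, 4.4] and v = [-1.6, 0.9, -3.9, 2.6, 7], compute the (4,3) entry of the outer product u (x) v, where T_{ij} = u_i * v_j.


The outer product entry T_{ij} = u_i * v_j.
We need i=4, j=3.
u_4 = 7.3, v_3 = -3.9
T_{4,3} = 7.3 * -3.9 = -28.47

-28.47


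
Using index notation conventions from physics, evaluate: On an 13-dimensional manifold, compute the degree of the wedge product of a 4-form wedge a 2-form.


The degree of a wedge product is the sum of the degrees of the individual forms.
Degrees: 4, 2
Total degree = 4 + 2 = 6

6


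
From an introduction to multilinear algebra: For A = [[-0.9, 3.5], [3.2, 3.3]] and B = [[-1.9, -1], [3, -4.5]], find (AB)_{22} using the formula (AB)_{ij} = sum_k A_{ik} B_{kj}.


(AB)_{ij} = sum_k A_{ik} B_{kj}.
For i=2, j=2:
A_{21} * B_{12} = 3.2 * -1 = -3.2
A_{22} * B_{22} = 3.3 * -4.5 = -14.85
Sum = -3.2 + -14.85 = -18.05

-18.05


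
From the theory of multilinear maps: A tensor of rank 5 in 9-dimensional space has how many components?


The number of components of a rank-r tensor in d dimensions is d^r.
Here d = 9 and r = 5.
9^5 = 59049

59049


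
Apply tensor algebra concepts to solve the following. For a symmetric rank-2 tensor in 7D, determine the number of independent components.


A symmetric rank-2 tensor in d dimensions has d(d+1)/2 independent components.
d = 7
d(d+1)/2 = 7 * 8 / 2 = 56 / 2 = 28

28


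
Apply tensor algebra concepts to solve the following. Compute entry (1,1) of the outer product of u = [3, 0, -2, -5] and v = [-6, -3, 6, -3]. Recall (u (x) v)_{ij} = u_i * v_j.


The outer product entry T_{ij} = u_i * v_j.
We need i=1, j=1.
u_1 = 3, v_1 = -6
T_{1,1} = 3 * -6 = -18

-18


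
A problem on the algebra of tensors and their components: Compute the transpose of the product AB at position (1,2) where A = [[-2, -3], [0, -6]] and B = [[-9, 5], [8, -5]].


(AB)^T_{ij} = (AB)_{ji} = sum_k A_{jk} B_{ki}.
For i=1, j=2 we need (AB)_{21}:
A_{21} * B_{11} = 0 * -9 = 0
A_{22} * B_{21} = -6 * 8 = -48
Sum = 0 + -48 = -48

-48


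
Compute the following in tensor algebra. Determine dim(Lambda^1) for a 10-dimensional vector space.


The dimension of the space of p-forms on an n-dimensional space is C(n, p).
n = 10, p = 1
C(10, 1) = 10! / (1! * 9!) = 10

10


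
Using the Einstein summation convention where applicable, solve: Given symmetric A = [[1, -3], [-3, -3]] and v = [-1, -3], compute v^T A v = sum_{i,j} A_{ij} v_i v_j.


First compute Av:
(Av)_1 = 1*-1 + -3*-3 = 8
(Av)_2 = -3*-1 + -3*-3 = 12
Av = [8, 12]
Then v^T (Av) = -1*8 + -3*12
= -8 + -36 = -44

-44


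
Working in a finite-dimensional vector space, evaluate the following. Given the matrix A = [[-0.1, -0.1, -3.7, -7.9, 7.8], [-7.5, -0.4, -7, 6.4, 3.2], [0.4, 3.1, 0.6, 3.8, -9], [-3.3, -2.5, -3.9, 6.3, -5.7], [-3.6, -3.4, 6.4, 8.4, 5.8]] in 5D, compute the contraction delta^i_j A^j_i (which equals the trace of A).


The contraction (trace) of a rank-2 tensor is the sum of its diagonal elements.
Diagonal entries: A[1,1] = -0.1, A[2,2] = -0.4, A[3,3] = 0.6, A[4,4] = 6.3, A[5,5] = 5.8
Tr(A) = -0.1 + -0.4 + 0.6 + 6.3 + 5.8 = 12.2

12.2


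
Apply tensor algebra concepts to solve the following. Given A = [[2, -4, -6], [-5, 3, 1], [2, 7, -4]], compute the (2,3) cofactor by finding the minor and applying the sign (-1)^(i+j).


To find cofactor C_{23}, delete row 2 and column 3.
The resulting 2x2 submatrix is: [[2, -4], [2, 7]]
Minor M_{23} = 2*7 - -4*2
  = 14 - -8 = 22
Sign = (-1)^(2+3) = (-1)^5 = -1
Cofactor C_{23} = -1 * 22 = -22

-22


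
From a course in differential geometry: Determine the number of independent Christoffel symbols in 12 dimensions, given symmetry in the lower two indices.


Christoffel symbols Gamma^k_{ij} are symmetric in i,j, so there are d * d(d+1)/2 independent symbols.
d = 12
d(d+1)/2 = 12 * 13 / 2 = 78
Total = 12 * 78 = 936

936


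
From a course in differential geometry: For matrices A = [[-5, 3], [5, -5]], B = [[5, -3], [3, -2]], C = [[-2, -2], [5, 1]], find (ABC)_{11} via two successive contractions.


(ABC)_{11} = sum_m (AB)_{1m} C_{m1}. First compute row 1 of AB.
(AB)_{11} = -5*5 + 3*3 = -16
(AB)_{12} = -5*-3 + 3*-2 = 9
Now contract with column 1 of C:
(AB)_{11} * C_{11} = -16 * -2 = 32
(AB)_{12} * C_{21} = 9 * 5 = 45
(ABC)_{11} = 32 + 45 = 77

77


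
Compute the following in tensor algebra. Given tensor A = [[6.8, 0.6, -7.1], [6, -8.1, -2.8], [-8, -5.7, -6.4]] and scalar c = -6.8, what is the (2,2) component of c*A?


Scalar multiplication: (cA)_{ij} = c * A_{ij}.
c = -6.8
A_{22} = -8.1
(cA)_{22} = -6.8 * -8.1 = 55.08

55.08


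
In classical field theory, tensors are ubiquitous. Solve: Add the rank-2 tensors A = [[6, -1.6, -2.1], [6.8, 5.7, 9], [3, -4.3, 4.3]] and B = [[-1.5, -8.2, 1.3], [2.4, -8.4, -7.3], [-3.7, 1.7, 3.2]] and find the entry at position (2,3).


Tensor addition is component-wise: (A + B)_{ij} = A_{ij} + B_{ij}.
A_{23} = 9
B_{23} = -7.3
(A + B)_{23} = 9 + -7.3 = 1.7

1.7


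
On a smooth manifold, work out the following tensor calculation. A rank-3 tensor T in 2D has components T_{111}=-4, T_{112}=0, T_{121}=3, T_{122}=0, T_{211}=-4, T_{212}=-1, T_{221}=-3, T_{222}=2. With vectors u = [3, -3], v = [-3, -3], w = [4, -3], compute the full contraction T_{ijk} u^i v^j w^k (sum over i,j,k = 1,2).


S = sum over i,j,k of T_{ijk} u_i v_j w_k. Expanding all 8 terms:
T_{111}*u_1*v_1*w_1 = -4*3*-3*4 = 144  (running total: 144)
T_{112}*u_1*v_1*w_2 = 0*3*-3*-3 = 0  (running total: 144)
T_{121}*u_1*v_2*w_1 = 3*3*-3*4 = -108  (running total: 36)
T_{122}*u_1*v_2*w_2 = 0*3*-3*-3 = 0  (running total: 36)
T_{211}*u_2*v_1*w_1 = -4*-3*-3*4 = -144  (running total: -108)
T_{212}*u_2*v_1*w_2 = -1*-3*-3*-3 = 27  (running total: -81)
T_{221}*u_2*v_2*w_1 = -3*-3*-3*4 = -108  (running total: -189)
T_{222}*u_2*v_2*w_2 = 2*-3*-3*-3 = -54  (running total: -243)
S = -243

-243


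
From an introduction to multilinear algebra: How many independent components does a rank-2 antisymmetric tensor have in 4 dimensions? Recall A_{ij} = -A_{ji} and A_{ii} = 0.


An antisymmetric rank-2 tensor satisfies A_{ij} = -A_{ji}, so diagonal entries are zero.
The independent components are the upper-triangular entries: C(n, 2) = n(n-1)/2.
n = 4
C(4, 2) = 4 * 3 / 2 = 12 / 2 = 6

6


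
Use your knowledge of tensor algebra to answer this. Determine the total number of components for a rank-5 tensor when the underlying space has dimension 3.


The number of components of a rank-r tensor in d dimensions is d^r.
Here d = 3 and r = 5.
3^5 = 243

243


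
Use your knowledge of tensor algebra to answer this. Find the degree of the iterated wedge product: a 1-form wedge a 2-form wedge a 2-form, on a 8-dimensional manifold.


The degree of a wedge product is the sum of the degrees of the individual forms.
Degrees: 1, 2, 2
Total degree = 1 + 2 + 2 = 5

5


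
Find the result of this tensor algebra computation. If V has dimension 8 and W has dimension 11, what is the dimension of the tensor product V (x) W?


The dimension of a tensor product is the product of dimensions.
dim(V) = 8, dim(W) = 11
dim(V (x) W) = 8 * 11 = 88

88


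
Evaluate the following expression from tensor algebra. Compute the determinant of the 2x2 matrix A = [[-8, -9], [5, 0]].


For a 2x2 matrix [[a, b], [c, d]], det = a*d - b*c.
a = -8, b = -9, c = 5, d = 0
a*d = -8 * 0 = 0
b*c = -9 * 5 = -45
det = 0 - -45 = 45

45


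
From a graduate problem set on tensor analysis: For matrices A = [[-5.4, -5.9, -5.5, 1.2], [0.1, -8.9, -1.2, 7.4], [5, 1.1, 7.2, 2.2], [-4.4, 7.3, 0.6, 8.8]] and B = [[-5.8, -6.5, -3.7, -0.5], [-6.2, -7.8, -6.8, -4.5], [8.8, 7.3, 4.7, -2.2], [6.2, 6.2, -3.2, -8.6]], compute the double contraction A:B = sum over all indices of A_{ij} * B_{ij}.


A:B = sum over all i,j of A_{ij} * B_{ij}.
Row 1: -5.4*-5.8=31.32, -5.9*-6.5=38.35, -5.5*-3.7=20.35, 1.2*-0.5=-0.6 => row sum = 89.42
Row 2: 0.1*-6.2=-0.62, -8.9*-7.8=69.42, -1.2*-6.8=8.16, 7.4*-4.5=-33.3 => row sum = 43.66
Row 3: 5*8.8=44, 1.1*7.3=8.03, 7.2*4.7=33.84, 2.2*-2.2=-4.84 => row sum = 81.03
Row 4: -4.4*6.2=-27.28, 7.3*6.2=45.26, 0.6*-3.2=-1.92, 8.8*-8.6=-75.68 => row sum = -59.62
Total = 89.42 + 43.66 + 81.03 + -59.62 = 154.49

154.49


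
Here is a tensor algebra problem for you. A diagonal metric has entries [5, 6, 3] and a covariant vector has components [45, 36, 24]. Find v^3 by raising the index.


To raise an index with a diagonal metric: v^i = v_i / g_{ii}.
For index 3: v_3 = 24, g_{33} = 3
v^3 = 24 / 3 = 8

8


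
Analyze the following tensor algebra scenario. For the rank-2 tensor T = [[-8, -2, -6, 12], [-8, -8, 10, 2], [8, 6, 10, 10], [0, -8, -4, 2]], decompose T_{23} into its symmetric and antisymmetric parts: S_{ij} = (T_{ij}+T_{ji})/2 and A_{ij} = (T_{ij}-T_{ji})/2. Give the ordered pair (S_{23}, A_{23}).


T_{23} = 10
T_{32} = 6
S_{23} = (10 + 6)/2 = 16/2 = 8
A_{23} = (10 - 6)/2 = 4/2 = 2
Check: S + A = 8 + 2 = 10 = T_{23}.

(8, 2)


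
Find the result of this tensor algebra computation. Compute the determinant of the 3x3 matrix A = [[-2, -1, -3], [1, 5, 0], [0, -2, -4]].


Expanding along the first row, det(A) = a11*M_11 - a12*M_12 + a13*M_13, where M_1j is the (1,j) minor.
Minor M_11 = 5*-4 - 0*-2 = -20
Minor M_12 = 1*-4 - 0*0 = -4
Minor M_13 = 1*-2 - 5*0 = -2
det = -2*(-20) - -1*(-4) + -3*(-2)
    = 40 - 4 + 6
    = 42

42


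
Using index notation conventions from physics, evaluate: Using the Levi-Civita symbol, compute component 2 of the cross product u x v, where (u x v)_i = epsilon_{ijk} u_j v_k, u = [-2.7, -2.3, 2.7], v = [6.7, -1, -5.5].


(u x v)_2 = sum_{j,k} epsilon_{2jk} u_j v_k. Only permutations of (1,2,3) contribute; the two non-zero terms are:
eps_{213} u_1 v_3 = -1 * -2.7 * -5.5 = -14.85
eps_{231} u_3 v_1 = 1 * 2.7 * 6.7 = 18.09
(u x v)_2 = 3.24

3.24


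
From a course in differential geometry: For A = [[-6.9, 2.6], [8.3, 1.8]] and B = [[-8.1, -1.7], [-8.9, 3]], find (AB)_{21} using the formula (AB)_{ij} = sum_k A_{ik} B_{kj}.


(AB)_{ij} = sum_k A_{ik} B_{kj}.
For i=2, j=1:
A_{21} * B_{11} = 8.3 * -8.1 = -67.23
A_{22} * B_{21} = 1.8 * -8.9 = -16.02
Sum = -67.23 + -16.02 = -83.25

-83.25


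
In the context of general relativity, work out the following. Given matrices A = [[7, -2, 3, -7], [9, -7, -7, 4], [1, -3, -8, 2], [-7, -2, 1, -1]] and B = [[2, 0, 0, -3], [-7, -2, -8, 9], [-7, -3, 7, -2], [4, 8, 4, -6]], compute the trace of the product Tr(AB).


Tr(AB) = sum_i (AB)_{ii} where (AB)_{ii} = sum_k A_{ik} B_{ki}.
(AB)_{11} = 7*2 + -2*-7 + 3*-7 + -7*4 = -21
(AB)_{22} = 9*0 + -7*-2 + -7*-3 + 4*8 = 67
(AB)_{33} = 1*0 + -3*-8 + -8*7 + 2*4 = -24
(AB)_{44} = -7*-3 + -2*9 + 1*-2 + -1*-6 = 7
Tr(AB) = -21 + 67 + -24 + 7 = 29

29


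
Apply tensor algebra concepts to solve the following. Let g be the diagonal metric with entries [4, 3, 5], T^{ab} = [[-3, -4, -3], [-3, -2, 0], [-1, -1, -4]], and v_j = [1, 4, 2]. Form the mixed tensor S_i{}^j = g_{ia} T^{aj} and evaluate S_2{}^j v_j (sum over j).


Step 1: lower the first index. For a diagonal metric, g_{ia} T^{aj} = g_{ii} T^{ij} (no sum on i).
g_{22} = 3
S_2{}^1 = 3 * T^{21} = 3 * -3 = -9
S_2{}^2 = 3 * T^{22} = 3 * -2 = -6
S_2{}^3 = 3 * T^{23} = 3 * 0 = 0
Step 2: contract S_2{}^j with v_j.
S_2{}^1 * v_1 = -9 * 1 = -9
S_2{}^2 * v_2 = -6 * 4 = -24
S_2{}^3 * v_3 = 0 * 2 = 0
Result = -9 + -24 + 0 = -33

-33


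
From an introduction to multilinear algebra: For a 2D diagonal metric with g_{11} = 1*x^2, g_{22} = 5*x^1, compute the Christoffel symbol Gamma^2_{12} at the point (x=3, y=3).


For a diagonal metric, Gamma^k_{ij} = (1/2) g^{kk} (dg_{ik}/dx_j + dg_{jk}/dx_i - dg_{ij}/dx_k).
The metric is diagonal, so g_{ab} = 0 for a != b.
At the given point: g_{11} = 9, g_{22} = 15
g^{22} = 1/15
dg_{12}/dx_2 = 0 (off-diagonal)
dg_{22}/dx_1 = dg_{22}/dx_1 = 5
dg_{12}/dx_2 = 0 (off-diagonal)
Numerator = 0 + 5 - 0 = 5
Gamma^2_{12} = 5 / (2 * 15) = 1/6

1/6


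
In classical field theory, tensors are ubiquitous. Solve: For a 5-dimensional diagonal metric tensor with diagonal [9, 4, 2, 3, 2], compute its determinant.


For a diagonal metric, the determinant is the product of diagonal entries.
Diagonal entries: 9, 4, 2, 3, 2
det(g) = 9 * 4 * 2 * 3 * 2 = 432

432


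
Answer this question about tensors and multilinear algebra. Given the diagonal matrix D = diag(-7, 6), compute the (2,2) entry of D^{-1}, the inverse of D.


For a diagonal matrix, the inverse has entries (D^{-1})_{ii} = 1/d_{ii}.
The diagonal entries are: d_{11} = -7, d_{22} = 6
We need (D^{-1})_{22} = 1/d_{22} = 1/6 = 1/6

1/6


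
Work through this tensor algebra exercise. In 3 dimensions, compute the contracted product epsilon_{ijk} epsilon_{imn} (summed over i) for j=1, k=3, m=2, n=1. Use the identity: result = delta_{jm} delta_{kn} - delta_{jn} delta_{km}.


Using the identity: epsilon_{ijk} epsilon_{imn} = delta_{jm} delta_{kn} - delta_{jn} delta_{km}.
delta_{12} = 0
delta_{31} = 0
delta_{11} = 1
delta_{32} = 0
Result = 0 * 0 - 1 * 0 = 0 - 0 = 0

0


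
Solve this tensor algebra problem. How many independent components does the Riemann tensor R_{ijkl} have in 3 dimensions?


The Riemann tensor in d dimensions has d^2(d^2 - 1)/12 independent components.
d = 3, so d^2 = 9
d^2 - 1 = 8
d^2(d^2 - 1) = 9 * 8 = 72
Divide by 12: 72 / 12 = 6

6


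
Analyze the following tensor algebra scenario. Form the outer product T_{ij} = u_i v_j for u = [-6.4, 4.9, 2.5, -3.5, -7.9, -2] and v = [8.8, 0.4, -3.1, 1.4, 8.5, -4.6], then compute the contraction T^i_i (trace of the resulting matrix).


The outer product gives T_{ij} = u_i v_j.
The trace (contraction) is Tr(T) = sum_i T_{ii} = sum_i u_i v_i.
Diagonal entries:
T_{11} = u_1 * v_1 = -6.4 * 8.8 = -56.32
T_{22} = u_2 * v_2 = 4.9 * 0.4 = 1.96
T_{33} = u_3 * v_3 = 2.5 * -3.1 = -7.75
T_{44} = u_4 * v_4 = -3.5 * 1.4 = -4.9
T_{55} = u_5 * v_5 = -7.9 * 8.5 = -67.15
T_{66} = u_6 * v_6 = -2 * -4.6 = 9.2
Tr(T) = -56.32 + 1.96 + -7.75 + -4.9 + -67.15 + 9.2 = -124.96

-124.96


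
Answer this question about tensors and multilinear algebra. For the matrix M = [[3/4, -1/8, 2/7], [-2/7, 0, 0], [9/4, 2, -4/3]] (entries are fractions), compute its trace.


The trace is the sum of diagonal entries.
Diagonal: M[1,1] = 3/4, M[2,2] = 0, M[3,3] = -4/3
Tr(M) = 3/4 + 0 + -4/3
Computing step by step:
After adding M[1,1]: 3/4
After adding M[2,2]: 3/4
After adding M[3,3]: -7/12
Tr(M) = -7/12

-7/12


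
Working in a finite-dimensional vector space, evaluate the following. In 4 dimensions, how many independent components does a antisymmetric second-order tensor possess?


A antisymmetric rank-2 tensor in d dimensions has d(d-1)/2 independent components.
d = 4
d(d-1)/2 = 4 * 3 / 2 = 12 / 2 = 6

6


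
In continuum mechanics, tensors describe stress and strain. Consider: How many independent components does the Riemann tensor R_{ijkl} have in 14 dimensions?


The Riemann tensor in d dimensions has d^2(d^2 - 1)/12 independent components.
d = 14, so d^2 = 196
d^2 - 1 = 195
d^2(d^2 - 1) = 196 * 195 = 38220
Divide by 12: 38220 / 12 = 3185

3185


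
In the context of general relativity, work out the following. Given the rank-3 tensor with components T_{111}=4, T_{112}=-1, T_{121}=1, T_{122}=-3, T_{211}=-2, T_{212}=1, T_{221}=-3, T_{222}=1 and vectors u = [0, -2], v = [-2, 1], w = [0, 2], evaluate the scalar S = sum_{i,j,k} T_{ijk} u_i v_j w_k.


S = sum over i,j,k of T_{ijk} u_i v_j w_k. Expanding all 8 terms:
T_{111}*u_1*v_1*w_1 = 4*0*-2*0 = 0  (running total: 0)
T_{112}*u_1*v_1*w_2 = -1*0*-2*2 = 0  (running total: 0)
T_{121}*u_1*v_2*w_1 = 1*0*1*0 = 0  (running total: 0)
T_{122}*u_1*v_2*w_2 = -3*0*1*2 = 0  (running total: 0)
T_{211}*u_2*v_1*w_1 = -2*-2*-2*0 = 0  (running total: 0)
T_{212}*u_2*v_1*w_2 = 1*-2*-2*2 = 8  (running total: 8)
T_{221}*u_2*v_2*w_1 = -3*-2*1*0 = 0  (running total: 8)
T_{222}*u_2*v_2*w_2 = 1*-2*1*2 = -4  (running total: 4)
S = 4

4
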